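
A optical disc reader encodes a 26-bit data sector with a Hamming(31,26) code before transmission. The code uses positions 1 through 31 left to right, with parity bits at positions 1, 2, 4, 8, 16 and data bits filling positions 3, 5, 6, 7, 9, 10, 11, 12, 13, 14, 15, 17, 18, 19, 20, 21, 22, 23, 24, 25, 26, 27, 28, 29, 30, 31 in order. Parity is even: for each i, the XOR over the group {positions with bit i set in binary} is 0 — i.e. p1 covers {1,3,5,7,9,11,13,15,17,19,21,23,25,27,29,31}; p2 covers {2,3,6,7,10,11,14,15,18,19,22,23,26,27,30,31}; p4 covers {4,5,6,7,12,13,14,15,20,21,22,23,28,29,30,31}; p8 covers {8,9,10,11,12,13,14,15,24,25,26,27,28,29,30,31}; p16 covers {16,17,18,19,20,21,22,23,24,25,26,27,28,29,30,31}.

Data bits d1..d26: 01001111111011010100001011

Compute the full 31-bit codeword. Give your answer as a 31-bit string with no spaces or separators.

1100100011111111011010100001011

Place data at non-parity positions: p1 p2 0 p4 1 0 0 p8 1 1 1 1 1 1 1 p16 0 1 1 0 1 0 1 0 0 0 0 1 0 1 1
p1 (pos 1,3,5,7,9,11,13,15,17,19,21,23,25,27,29,31): XOR of data positions = 0⊕1⊕0⊕1⊕1⊕1⊕1⊕0⊕1⊕1⊕1⊕0⊕0⊕0⊕1 = 1
p2 (pos 2,3,6,7,10,11,14,15,18,19,22,23,26,27,30,31): XOR of data positions = 0⊕0⊕0⊕1⊕1⊕1⊕1⊕1⊕1⊕0⊕1⊕0⊕0⊕1⊕1 = 1
p4 (pos 4,5,6,7,12,13,14,15,20,21,22,23,28,29,30,31): XOR of data positions = 1⊕0⊕0⊕1⊕1⊕1⊕1⊕0⊕1⊕0⊕1⊕1⊕0⊕1⊕1 = 0
p8 (pos 8,9,10,11,12,13,14,15,24,25,26,27,28,29,30,31): XOR of data positions = 1⊕1⊕1⊕1⊕1⊕1⊕1⊕0⊕0⊕0⊕0⊕1⊕0⊕1⊕1 = 0
p16 (pos 16,17,18,19,20,21,22,23,24,25,26,27,28,29,30,31): XOR of data positions = 0⊕1⊕1⊕0⊕1⊕0⊕1⊕0⊕0⊕0⊕0⊕1⊕0⊕1⊕1 = 1
Codeword: 1100100011111111011010100001011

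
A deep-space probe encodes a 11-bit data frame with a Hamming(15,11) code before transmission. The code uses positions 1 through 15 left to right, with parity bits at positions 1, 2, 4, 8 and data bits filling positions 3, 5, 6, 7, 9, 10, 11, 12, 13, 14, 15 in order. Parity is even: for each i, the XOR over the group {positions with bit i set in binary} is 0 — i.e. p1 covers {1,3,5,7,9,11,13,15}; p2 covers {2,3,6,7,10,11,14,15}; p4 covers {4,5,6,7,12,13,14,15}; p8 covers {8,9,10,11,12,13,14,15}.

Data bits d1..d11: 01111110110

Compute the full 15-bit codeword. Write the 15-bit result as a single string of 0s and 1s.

Place data at non-parity positions: p1 p2 0 p4 1 1 1 p8 1 1 1 0 1 1 0
p1 (pos 1,3,5,7,9,11,13,15): XOR of data positions = 0⊕1⊕1⊕1⊕1⊕1⊕0 = 1
p2 (pos 2,3,6,7,10,11,14,15): XOR of data positions = 0⊕1⊕1⊕1⊕1⊕1⊕0 = 1
p4 (pos 4,5,6,7,12,13,14,15): XOR of data positions = 1⊕1⊕1⊕0⊕1⊕1⊕0 = 1
p8 (pos 8,9,10,11,12,13,14,15): XOR of data positions = 1⊕1⊕1⊕0⊕1⊕1⊕0 = 1
Codeword: 110111111110110

110111111110110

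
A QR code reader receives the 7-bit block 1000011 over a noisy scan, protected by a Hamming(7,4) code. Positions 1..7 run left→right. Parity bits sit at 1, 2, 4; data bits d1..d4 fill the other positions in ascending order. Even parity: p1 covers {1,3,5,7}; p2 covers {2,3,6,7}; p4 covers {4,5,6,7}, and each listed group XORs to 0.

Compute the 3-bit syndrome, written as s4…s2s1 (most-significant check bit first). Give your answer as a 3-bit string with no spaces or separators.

s1 (pos 1,3,5,7): 1⊕0⊕0⊕1 = 0
s2 (pos 2,3,6,7): 0⊕0⊕1⊕1 = 0
s4 (pos 4,5,6,7): 0⊕0⊕1⊕1 = 0
Syndrome s4…s1 = 000 → no error.

000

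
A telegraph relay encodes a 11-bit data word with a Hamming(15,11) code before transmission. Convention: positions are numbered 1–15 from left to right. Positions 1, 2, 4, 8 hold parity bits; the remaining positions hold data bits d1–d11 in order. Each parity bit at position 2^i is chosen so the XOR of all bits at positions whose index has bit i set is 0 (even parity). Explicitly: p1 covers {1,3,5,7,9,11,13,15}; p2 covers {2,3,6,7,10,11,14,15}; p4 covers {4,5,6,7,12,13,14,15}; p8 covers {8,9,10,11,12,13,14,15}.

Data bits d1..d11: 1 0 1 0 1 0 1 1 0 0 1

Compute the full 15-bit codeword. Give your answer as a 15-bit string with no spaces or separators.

Place data at non-parity positions: p1 p2 1 p4 0 1 0 p8 1 0 1 1 0 0 1
p1 (pos 1,3,5,7,9,11,13,15): XOR of data positions = 1⊕0⊕0⊕1⊕1⊕0⊕1 = 0
p2 (pos 2,3,6,7,10,11,14,15): XOR of data positions = 1⊕1⊕0⊕0⊕1⊕0⊕1 = 0
p4 (pos 4,5,6,7,12,13,14,15): XOR of data positions = 0⊕1⊕0⊕1⊕0⊕0⊕1 = 1
p8 (pos 8,9,10,11,12,13,14,15): XOR of data positions = 1⊕0⊕1⊕1⊕0⊕0⊕1 = 0
Codeword: 001101001011001

001101001011001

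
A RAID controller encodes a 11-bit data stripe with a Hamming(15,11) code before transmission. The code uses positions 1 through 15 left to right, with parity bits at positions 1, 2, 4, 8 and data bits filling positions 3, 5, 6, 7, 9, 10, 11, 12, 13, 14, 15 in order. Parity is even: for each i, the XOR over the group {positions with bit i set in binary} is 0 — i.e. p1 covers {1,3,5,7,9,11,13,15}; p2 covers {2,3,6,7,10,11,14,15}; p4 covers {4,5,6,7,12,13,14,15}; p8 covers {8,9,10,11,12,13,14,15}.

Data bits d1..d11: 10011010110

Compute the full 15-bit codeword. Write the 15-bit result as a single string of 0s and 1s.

Place data at non-parity positions: p1 p2 1 p4 0 0 1 p8 1 0 1 0 1 1 0
p1 (pos 1,3,5,7,9,11,13,15): XOR of data positions = 1⊕0⊕1⊕1⊕1⊕1⊕0 = 1
p2 (pos 2,3,6,7,10,11,14,15): XOR of data positions = 1⊕0⊕1⊕0⊕1⊕1⊕0 = 0
p4 (pos 4,5,6,7,12,13,14,15): XOR of data positions = 0⊕0⊕1⊕0⊕1⊕1⊕0 = 1
p8 (pos 8,9,10,11,12,13,14,15): XOR of data positions = 1⊕0⊕1⊕0⊕1⊕1⊕0 = 0
Codeword: 101100101010110

101100101010110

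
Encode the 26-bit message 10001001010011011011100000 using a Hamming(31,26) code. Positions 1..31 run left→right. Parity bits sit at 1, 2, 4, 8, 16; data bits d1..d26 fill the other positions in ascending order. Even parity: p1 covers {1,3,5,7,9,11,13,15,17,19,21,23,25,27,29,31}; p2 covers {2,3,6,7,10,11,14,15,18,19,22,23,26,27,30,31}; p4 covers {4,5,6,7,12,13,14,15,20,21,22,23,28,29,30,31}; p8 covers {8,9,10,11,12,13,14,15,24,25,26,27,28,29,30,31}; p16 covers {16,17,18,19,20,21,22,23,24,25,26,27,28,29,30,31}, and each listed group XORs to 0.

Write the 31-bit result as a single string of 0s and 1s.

1010000010010101011011011100000

Place data at non-parity positions: p1 p2 1 p4 0 0 0 p8 1 0 0 1 0 1 0 p16 0 1 1 0 1 1 0 1 1 1 0 0 0 0 0
p1 (pos 1,3,5,7,9,11,13,15,17,19,21,23,25,27,29,31): XOR of data positions = 1⊕0⊕0⊕1⊕0⊕0⊕0⊕0⊕1⊕1⊕0⊕1⊕0⊕0⊕0 = 1
p2 (pos 2,3,6,7,10,11,14,15,18,19,22,23,26,27,30,31): XOR of data positions = 1⊕0⊕0⊕0⊕0⊕1⊕0⊕1⊕1⊕1⊕0⊕1⊕0⊕0⊕0 = 0
p4 (pos 4,5,6,7,12,13,14,15,20,21,22,23,28,29,30,31): XOR of data positions = 0⊕0⊕0⊕1⊕0⊕1⊕0⊕0⊕1⊕1⊕0⊕0⊕0⊕0⊕0 = 0
p8 (pos 8,9,10,11,12,13,14,15,24,25,26,27,28,29,30,31): XOR of data positions = 1⊕0⊕0⊕1⊕0⊕1⊕0⊕1⊕1⊕1⊕0⊕0⊕0⊕0⊕0 = 0
p16 (pos 16,17,18,19,20,21,22,23,24,25,26,27,28,29,30,31): XOR of data positions = 0⊕1⊕1⊕0⊕1⊕1⊕0⊕1⊕1⊕1⊕0⊕0⊕0⊕0⊕0 = 1
Codeword: 1010000010010101011011011100000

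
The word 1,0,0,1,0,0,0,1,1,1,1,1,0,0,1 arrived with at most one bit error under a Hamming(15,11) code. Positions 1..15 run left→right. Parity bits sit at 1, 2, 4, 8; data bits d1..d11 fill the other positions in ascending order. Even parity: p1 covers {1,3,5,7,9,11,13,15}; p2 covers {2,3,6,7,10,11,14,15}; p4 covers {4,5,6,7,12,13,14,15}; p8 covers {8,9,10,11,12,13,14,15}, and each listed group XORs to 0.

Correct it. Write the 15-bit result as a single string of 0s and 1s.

100101011111001

s1 (pos 1,3,5,7,9,11,13,15): 1⊕0⊕0⊕0⊕1⊕1⊕0⊕1 = 0
s2 (pos 2,3,6,7,10,11,14,15): 0⊕0⊕0⊕0⊕1⊕1⊕0⊕1 = 1
s4 (pos 4,5,6,7,12,13,14,15): 1⊕0⊕0⊕0⊕1⊕0⊕0⊕1 = 1
s8 (pos 8,9,10,11,12,13,14,15): 1⊕1⊕1⊕1⊕1⊕0⊕0⊕1 = 0
Syndrome s8…s1 = 0110 → error at position 6.
Flip position 6: 100100011111001 → 100101011111001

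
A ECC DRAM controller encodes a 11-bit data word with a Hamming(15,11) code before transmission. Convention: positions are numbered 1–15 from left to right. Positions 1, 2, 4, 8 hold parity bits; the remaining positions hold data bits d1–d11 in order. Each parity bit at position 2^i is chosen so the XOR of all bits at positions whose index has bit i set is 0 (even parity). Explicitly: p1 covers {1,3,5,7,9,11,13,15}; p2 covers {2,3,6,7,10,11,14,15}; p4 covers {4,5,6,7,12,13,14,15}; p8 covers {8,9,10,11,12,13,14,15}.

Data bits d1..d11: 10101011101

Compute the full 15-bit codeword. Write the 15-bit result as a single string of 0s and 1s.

Place data at non-parity positions: p1 p2 1 p4 0 1 0 p8 1 0 1 1 1 0 1
p1 (pos 1,3,5,7,9,11,13,15): XOR of data positions = 1⊕0⊕0⊕1⊕1⊕1⊕1 = 1
p2 (pos 2,3,6,7,10,11,14,15): XOR of data positions = 1⊕1⊕0⊕0⊕1⊕0⊕1 = 0
p4 (pos 4,5,6,7,12,13,14,15): XOR of data positions = 0⊕1⊕0⊕1⊕1⊕0⊕1 = 0
p8 (pos 8,9,10,11,12,13,14,15): XOR of data positions = 1⊕0⊕1⊕1⊕1⊕0⊕1 = 1
Codeword: 101001011011101

101001011011101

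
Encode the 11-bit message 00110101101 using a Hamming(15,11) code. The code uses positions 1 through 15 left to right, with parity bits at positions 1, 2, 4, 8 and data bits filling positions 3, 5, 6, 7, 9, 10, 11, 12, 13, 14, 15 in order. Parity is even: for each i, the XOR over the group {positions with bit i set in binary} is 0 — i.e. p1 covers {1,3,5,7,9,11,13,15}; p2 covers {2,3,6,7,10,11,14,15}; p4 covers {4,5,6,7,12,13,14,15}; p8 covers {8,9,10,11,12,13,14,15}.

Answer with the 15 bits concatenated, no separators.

Place data at non-parity positions: p1 p2 0 p4 0 1 1 p8 0 1 0 1 1 0 1
p1 (pos 1,3,5,7,9,11,13,15): XOR of data positions = 0⊕0⊕1⊕0⊕0⊕1⊕1 = 1
p2 (pos 2,3,6,7,10,11,14,15): XOR of data positions = 0⊕1⊕1⊕1⊕0⊕0⊕1 = 0
p4 (pos 4,5,6,7,12,13,14,15): XOR of data positions = 0⊕1⊕1⊕1⊕1⊕0⊕1 = 1
p8 (pos 8,9,10,11,12,13,14,15): XOR of data positions = 0⊕1⊕0⊕1⊕1⊕0⊕1 = 0
Codeword: 100101100101101

100101100101101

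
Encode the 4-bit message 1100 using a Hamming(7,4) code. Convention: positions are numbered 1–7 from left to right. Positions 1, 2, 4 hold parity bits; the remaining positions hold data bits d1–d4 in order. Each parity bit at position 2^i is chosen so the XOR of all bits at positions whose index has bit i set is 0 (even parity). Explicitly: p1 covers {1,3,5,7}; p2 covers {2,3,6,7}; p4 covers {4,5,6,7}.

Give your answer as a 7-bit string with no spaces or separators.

0111100

Place data at non-parity positions: p1 p2 1 p4 1 0 0
p1 (pos 1,3,5,7): XOR of data positions = 1⊕1⊕0 = 0
p2 (pos 2,3,6,7): XOR of data positions = 1⊕0⊕0 = 1
p4 (pos 4,5,6,7): XOR of data positions = 1⊕0⊕0 = 1
Codeword: 0111100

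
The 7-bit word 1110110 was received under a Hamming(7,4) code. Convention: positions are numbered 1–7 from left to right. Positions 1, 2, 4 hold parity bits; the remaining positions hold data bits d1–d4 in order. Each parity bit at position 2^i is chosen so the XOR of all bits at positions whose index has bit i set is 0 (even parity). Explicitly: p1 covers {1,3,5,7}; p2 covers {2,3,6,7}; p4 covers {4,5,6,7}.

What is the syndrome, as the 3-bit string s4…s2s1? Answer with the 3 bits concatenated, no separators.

s1 (pos 1,3,5,7): 1⊕1⊕1⊕0 = 1
s2 (pos 2,3,6,7): 1⊕1⊕1⊕0 = 1
s4 (pos 4,5,6,7): 0⊕1⊕1⊕0 = 0
Syndrome s4…s1 = 011 → error at position 3.

011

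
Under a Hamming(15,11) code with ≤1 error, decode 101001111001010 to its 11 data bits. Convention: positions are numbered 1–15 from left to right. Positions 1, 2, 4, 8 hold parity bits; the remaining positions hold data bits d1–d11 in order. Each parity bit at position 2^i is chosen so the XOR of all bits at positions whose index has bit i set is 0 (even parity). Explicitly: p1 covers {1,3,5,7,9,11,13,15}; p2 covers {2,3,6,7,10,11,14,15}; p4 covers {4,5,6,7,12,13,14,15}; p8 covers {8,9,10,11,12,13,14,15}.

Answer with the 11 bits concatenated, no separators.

10111001010

s1 (pos 1,3,5,7,9,11,13,15): 1⊕1⊕0⊕1⊕1⊕0⊕0⊕0 = 0
s2 (pos 2,3,6,7,10,11,14,15): 0⊕1⊕1⊕1⊕0⊕0⊕1⊕0 = 0
s4 (pos 4,5,6,7,12,13,14,15): 0⊕0⊕1⊕1⊕1⊕0⊕1⊕0 = 0
s8 (pos 8,9,10,11,12,13,14,15): 1⊕1⊕0⊕0⊕1⊕0⊕1⊕0 = 0
Syndrome s8…s1 = 0000 → no error.
Read data bits from positions 3,5,6,7,9,10,11,12,13,14,15: 10111001010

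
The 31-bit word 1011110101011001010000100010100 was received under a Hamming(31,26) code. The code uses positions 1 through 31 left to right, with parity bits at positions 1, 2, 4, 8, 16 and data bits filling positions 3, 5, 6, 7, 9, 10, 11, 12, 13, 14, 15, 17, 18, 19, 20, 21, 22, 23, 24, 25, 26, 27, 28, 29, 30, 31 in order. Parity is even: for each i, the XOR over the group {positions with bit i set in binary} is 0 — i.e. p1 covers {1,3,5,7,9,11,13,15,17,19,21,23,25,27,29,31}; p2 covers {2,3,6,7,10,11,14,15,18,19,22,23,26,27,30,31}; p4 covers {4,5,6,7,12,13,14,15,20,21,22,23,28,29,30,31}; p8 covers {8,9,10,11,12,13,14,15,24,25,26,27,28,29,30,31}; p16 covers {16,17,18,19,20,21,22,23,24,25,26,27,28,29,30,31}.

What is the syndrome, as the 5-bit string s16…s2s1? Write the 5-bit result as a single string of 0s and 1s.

10101

s1 (pos 1,3,5,7,9,11,13,15,17,19,21,23,25,27,29,31): 1⊕1⊕1⊕0⊕0⊕0⊕1⊕0⊕0⊕0⊕0⊕1⊕0⊕1⊕1⊕0 = 1
s2 (pos 2,3,6,7,10,11,14,15,18,19,22,23,26,27,30,31): 0⊕1⊕1⊕0⊕1⊕0⊕0⊕0⊕1⊕0⊕0⊕1⊕0⊕1⊕0⊕0 = 0
s4 (pos 4,5,6,7,12,13,14,15,20,21,22,23,28,29,30,31): 1⊕1⊕1⊕0⊕1⊕1⊕0⊕0⊕0⊕0⊕0⊕1⊕0⊕1⊕0⊕0 = 1
s8 (pos 8,9,10,11,12,13,14,15,24,25,26,27,28,29,30,31): 1⊕0⊕1⊕0⊕1⊕1⊕0⊕0⊕0⊕0⊕0⊕1⊕0⊕1⊕0⊕0 = 0
s16 (pos 16,17,18,19,20,21,22,23,24,25,26,27,28,29,30,31): 1⊕0⊕1⊕0⊕0⊕0⊕0⊕1⊕0⊕0⊕0⊕1⊕0⊕1⊕0⊕0 = 1
Syndrome s16…s1 = 10101 → error at position 21.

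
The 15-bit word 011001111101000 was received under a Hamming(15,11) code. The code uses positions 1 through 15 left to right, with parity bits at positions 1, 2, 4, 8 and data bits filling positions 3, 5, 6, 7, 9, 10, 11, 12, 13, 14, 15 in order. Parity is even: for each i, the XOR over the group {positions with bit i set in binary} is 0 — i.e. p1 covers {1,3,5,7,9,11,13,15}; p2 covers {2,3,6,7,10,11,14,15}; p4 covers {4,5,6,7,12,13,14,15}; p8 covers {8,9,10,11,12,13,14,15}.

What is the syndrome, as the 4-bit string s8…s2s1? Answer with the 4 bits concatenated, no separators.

s1 (pos 1,3,5,7,9,11,13,15): 0⊕1⊕0⊕1⊕1⊕0⊕0⊕0 = 1
s2 (pos 2,3,6,7,10,11,14,15): 1⊕1⊕1⊕1⊕1⊕0⊕0⊕0 = 1
s4 (pos 4,5,6,7,12,13,14,15): 0⊕0⊕1⊕1⊕1⊕0⊕0⊕0 = 1
s8 (pos 8,9,10,11,12,13,14,15): 1⊕1⊕1⊕0⊕1⊕0⊕0⊕0 = 0
Syndrome s8…s1 = 0111 → error at position 7.

0111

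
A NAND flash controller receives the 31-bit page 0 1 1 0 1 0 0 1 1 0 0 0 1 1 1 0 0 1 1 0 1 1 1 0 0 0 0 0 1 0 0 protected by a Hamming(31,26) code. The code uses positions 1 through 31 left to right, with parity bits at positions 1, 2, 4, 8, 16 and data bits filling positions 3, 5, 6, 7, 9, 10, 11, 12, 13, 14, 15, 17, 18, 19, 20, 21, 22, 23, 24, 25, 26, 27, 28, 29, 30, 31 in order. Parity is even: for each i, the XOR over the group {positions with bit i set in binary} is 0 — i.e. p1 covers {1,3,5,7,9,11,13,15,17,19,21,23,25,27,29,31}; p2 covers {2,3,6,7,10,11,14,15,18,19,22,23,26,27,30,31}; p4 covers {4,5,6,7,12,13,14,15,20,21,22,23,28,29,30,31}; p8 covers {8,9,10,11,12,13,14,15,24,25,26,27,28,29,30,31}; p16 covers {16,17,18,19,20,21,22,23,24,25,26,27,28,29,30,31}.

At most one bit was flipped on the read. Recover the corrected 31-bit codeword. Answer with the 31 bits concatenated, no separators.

1110100110001110011011100000100

s1 (pos 1,3,5,7,9,11,13,15,17,19,21,23,25,27,29,31): 0⊕1⊕1⊕0⊕1⊕0⊕1⊕1⊕0⊕1⊕1⊕1⊕0⊕0⊕1⊕0 = 1
s2 (pos 2,3,6,7,10,11,14,15,18,19,22,23,26,27,30,31): 1⊕1⊕0⊕0⊕0⊕0⊕1⊕1⊕1⊕1⊕1⊕1⊕0⊕0⊕0⊕0 = 0
s4 (pos 4,5,6,7,12,13,14,15,20,21,22,23,28,29,30,31): 0⊕1⊕0⊕0⊕0⊕1⊕1⊕1⊕0⊕1⊕1⊕1⊕0⊕1⊕0⊕0 = 0
s8 (pos 8,9,10,11,12,13,14,15,24,25,26,27,28,29,30,31): 1⊕1⊕0⊕0⊕0⊕1⊕1⊕1⊕0⊕0⊕0⊕0⊕0⊕1⊕0⊕0 = 0
s16 (pos 16,17,18,19,20,21,22,23,24,25,26,27,28,29,30,31): 0⊕0⊕1⊕1⊕0⊕1⊕1⊕1⊕0⊕0⊕0⊕0⊕0⊕1⊕0⊕0 = 0
Syndrome s16…s1 = 00001 → error at position 1.
Flip position 1: 0110100110001110011011100000100 → 1110100110001110011011100000100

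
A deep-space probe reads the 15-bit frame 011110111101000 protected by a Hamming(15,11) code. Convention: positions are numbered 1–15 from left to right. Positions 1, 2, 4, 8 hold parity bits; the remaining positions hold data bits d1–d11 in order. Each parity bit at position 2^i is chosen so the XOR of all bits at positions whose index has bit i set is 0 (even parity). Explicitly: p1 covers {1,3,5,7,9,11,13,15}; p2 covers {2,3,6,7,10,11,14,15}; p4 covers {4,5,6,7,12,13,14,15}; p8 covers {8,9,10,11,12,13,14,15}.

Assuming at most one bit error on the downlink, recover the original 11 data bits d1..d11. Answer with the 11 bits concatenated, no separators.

s1 (pos 1,3,5,7,9,11,13,15): 0⊕1⊕1⊕1⊕1⊕0⊕0⊕0 = 0
s2 (pos 2,3,6,7,10,11,14,15): 1⊕1⊕0⊕1⊕1⊕0⊕0⊕0 = 0
s4 (pos 4,5,6,7,12,13,14,15): 1⊕1⊕0⊕1⊕1⊕0⊕0⊕0 = 0
s8 (pos 8,9,10,11,12,13,14,15): 1⊕1⊕1⊕0⊕1⊕0⊕0⊕0 = 0
Syndrome s8…s1 = 0000 → no error.
Read data bits from positions 3,5,6,7,9,10,11,12,13,14,15: 11011101000

11011101000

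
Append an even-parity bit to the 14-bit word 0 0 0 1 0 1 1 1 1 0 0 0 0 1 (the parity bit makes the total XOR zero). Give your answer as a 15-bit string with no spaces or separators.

XOR of the 14 data bits: 0⊕0⊕0⊕1⊕0⊕1⊕1⊕1⊕1⊕0⊕0⊕0⊕0⊕1 = 0
Parity bit = 0 (so all 15 bits XOR to 0).

000101111000010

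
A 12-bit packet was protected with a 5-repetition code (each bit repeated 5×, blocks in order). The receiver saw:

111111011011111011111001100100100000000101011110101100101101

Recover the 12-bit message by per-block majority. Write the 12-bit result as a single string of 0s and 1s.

111110001111

Block 1 (11111): 5 ones → 1
Block 2 (10110): 3 ones → 1
Block 3 (11111): 5 ones → 1
Block 4 (01111): 4 ones → 1
Block 5 (10011): 3 ones → 1
Block 6 (00100): 1 one → 0
Block 7 (10000): 1 one → 0
Block 8 (00001): 1 one → 0
Block 9 (01011): 3 ones → 1
Block 10 (11010): 3 ones → 1
Block 11 (11001): 3 ones → 1
Block 12 (01101): 3 ones → 1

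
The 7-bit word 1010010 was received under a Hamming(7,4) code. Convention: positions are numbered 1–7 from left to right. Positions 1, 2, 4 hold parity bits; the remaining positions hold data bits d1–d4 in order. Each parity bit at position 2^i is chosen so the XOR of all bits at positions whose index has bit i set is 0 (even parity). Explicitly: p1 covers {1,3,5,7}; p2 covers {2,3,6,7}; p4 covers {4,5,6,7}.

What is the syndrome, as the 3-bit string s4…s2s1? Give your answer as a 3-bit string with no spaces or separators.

100

s1 (pos 1,3,5,7): 1⊕1⊕0⊕0 = 0
s2 (pos 2,3,6,7): 0⊕1⊕1⊕0 = 0
s4 (pos 4,5,6,7): 0⊕0⊕1⊕0 = 1
Syndrome s4…s1 = 100 → error at position 4.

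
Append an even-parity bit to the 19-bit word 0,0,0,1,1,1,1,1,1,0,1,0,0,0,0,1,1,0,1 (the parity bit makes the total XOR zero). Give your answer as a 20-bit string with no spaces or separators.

00011111101000011010

XOR of the 19 data bits: 0⊕0⊕0⊕1⊕1⊕1⊕1⊕1⊕1⊕0⊕1⊕0⊕0⊕0⊕0⊕1⊕1⊕0⊕1 = 0
Parity bit = 0 (so all 20 bits XOR to 0).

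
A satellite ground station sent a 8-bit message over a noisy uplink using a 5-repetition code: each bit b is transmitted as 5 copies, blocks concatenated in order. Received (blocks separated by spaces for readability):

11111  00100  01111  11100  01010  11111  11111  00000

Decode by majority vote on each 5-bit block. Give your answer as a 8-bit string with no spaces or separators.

Block 1 (11111): 5 ones → 1
Block 2 (00100): 1 one → 0
Block 3 (01111): 4 ones → 1
Block 4 (11100): 3 ones → 1
Block 5 (01010): 2 ones → 0
Block 6 (11111): 5 ones → 1
Block 7 (11111): 5 ones → 1
Block 8 (00000): 0 ones → 0

10110110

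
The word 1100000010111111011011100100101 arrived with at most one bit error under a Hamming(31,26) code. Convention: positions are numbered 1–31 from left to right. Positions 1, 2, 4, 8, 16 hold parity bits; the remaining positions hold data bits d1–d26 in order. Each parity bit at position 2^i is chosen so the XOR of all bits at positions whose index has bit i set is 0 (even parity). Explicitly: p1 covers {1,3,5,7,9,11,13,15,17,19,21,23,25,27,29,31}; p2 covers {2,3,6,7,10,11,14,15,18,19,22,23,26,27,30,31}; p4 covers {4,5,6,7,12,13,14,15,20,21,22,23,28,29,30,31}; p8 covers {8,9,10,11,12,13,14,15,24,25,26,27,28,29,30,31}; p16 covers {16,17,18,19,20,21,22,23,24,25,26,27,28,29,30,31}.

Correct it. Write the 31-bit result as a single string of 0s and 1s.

1100000010111111011011100101101

s1 (pos 1,3,5,7,9,11,13,15,17,19,21,23,25,27,29,31): 1⊕0⊕0⊕0⊕1⊕1⊕1⊕1⊕0⊕1⊕1⊕1⊕0⊕0⊕1⊕1 = 0
s2 (pos 2,3,6,7,10,11,14,15,18,19,22,23,26,27,30,31): 1⊕0⊕0⊕0⊕0⊕1⊕1⊕1⊕1⊕1⊕1⊕1⊕1⊕0⊕0⊕1 = 0
s4 (pos 4,5,6,7,12,13,14,15,20,21,22,23,28,29,30,31): 0⊕0⊕0⊕0⊕1⊕1⊕1⊕1⊕0⊕1⊕1⊕1⊕0⊕1⊕0⊕1 = 1
s8 (pos 8,9,10,11,12,13,14,15,24,25,26,27,28,29,30,31): 0⊕1⊕0⊕1⊕1⊕1⊕1⊕1⊕0⊕0⊕1⊕0⊕0⊕1⊕0⊕1 = 1
s16 (pos 16,17,18,19,20,21,22,23,24,25,26,27,28,29,30,31): 1⊕0⊕1⊕1⊕0⊕1⊕1⊕1⊕0⊕0⊕1⊕0⊕0⊕1⊕0⊕1 = 1
Syndrome s16…s1 = 11100 → error at position 28.
Flip position 28: 1100000010111111011011100100101 → 1100000010111111011011100101101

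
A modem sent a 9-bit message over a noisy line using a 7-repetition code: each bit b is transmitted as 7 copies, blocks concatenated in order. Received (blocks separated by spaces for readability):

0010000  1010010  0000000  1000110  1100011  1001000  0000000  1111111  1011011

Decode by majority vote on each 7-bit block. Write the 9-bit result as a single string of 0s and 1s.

000010011

Block 1 (0010000): 1 one → 0
Block 2 (1010010): 3 ones → 0
Block 3 (0000000): 0 ones → 0
Block 4 (1000110): 3 ones → 0
Block 5 (1100011): 4 ones → 1
Block 6 (1001000): 2 ones → 0
Block 7 (0000000): 0 ones → 0
Block 8 (1111111): 7 ones → 1
Block 9 (1011011): 5 ones → 1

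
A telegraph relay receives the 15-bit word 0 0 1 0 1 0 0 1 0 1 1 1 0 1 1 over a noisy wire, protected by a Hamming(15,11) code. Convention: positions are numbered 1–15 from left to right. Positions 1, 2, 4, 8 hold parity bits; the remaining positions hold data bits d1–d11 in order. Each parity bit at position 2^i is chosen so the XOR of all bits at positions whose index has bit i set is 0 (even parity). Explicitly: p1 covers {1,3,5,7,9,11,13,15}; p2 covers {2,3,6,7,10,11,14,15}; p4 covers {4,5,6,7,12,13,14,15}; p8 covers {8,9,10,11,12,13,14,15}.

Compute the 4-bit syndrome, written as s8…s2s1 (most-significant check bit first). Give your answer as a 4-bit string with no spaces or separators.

0010

s1 (pos 1,3,5,7,9,11,13,15): 0⊕1⊕1⊕0⊕0⊕1⊕0⊕1 = 0
s2 (pos 2,3,6,7,10,11,14,15): 0⊕1⊕0⊕0⊕1⊕1⊕1⊕1 = 1
s4 (pos 4,5,6,7,12,13,14,15): 0⊕1⊕0⊕0⊕1⊕0⊕1⊕1 = 0
s8 (pos 8,9,10,11,12,13,14,15): 1⊕0⊕1⊕1⊕1⊕0⊕1⊕1 = 0
Syndrome s8…s1 = 0010 → error at position 2.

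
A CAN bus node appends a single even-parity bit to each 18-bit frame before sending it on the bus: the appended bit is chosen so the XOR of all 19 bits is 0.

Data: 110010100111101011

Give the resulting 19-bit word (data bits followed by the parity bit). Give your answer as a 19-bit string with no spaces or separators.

XOR of the 18 data bits: 1⊕1⊕0⊕0⊕1⊕0⊕1⊕0⊕0⊕1⊕1⊕1⊕1⊕0⊕1⊕0⊕1⊕1 = 1
Parity bit = 1 (so all 19 bits XOR to 0).

1100101001111010111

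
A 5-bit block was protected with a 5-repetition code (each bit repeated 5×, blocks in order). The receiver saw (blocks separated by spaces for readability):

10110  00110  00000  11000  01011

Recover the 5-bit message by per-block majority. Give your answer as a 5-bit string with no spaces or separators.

10001

Block 1 (10110): 3 ones → 1
Block 2 (00110): 2 ones → 0
Block 3 (00000): 0 ones → 0
Block 4 (11000): 2 ones → 0
Block 5 (01011): 3 ones → 1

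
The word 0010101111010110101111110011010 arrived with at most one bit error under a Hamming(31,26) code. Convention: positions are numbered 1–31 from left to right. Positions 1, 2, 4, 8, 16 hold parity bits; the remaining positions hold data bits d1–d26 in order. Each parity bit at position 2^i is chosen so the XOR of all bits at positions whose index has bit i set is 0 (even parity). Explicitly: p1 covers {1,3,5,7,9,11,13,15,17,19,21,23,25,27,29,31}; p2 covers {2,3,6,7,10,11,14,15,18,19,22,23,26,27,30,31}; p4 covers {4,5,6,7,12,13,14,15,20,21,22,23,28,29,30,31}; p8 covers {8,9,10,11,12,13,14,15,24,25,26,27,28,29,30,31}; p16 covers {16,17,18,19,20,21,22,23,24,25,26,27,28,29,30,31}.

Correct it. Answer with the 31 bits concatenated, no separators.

0011101111010110101111110011010

s1 (pos 1,3,5,7,9,11,13,15,17,19,21,23,25,27,29,31): 0⊕1⊕1⊕1⊕1⊕0⊕0⊕1⊕1⊕1⊕1⊕1⊕0⊕1⊕0⊕0 = 0
s2 (pos 2,3,6,7,10,11,14,15,18,19,22,23,26,27,30,31): 0⊕1⊕0⊕1⊕1⊕0⊕1⊕1⊕0⊕1⊕1⊕1⊕0⊕1⊕1⊕0 = 0
s4 (pos 4,5,6,7,12,13,14,15,20,21,22,23,28,29,30,31): 0⊕1⊕0⊕1⊕1⊕0⊕1⊕1⊕1⊕1⊕1⊕1⊕1⊕0⊕1⊕0 = 1
s8 (pos 8,9,10,11,12,13,14,15,24,25,26,27,28,29,30,31): 1⊕1⊕1⊕0⊕1⊕0⊕1⊕1⊕1⊕0⊕0⊕1⊕1⊕0⊕1⊕0 = 0
s16 (pos 16,17,18,19,20,21,22,23,24,25,26,27,28,29,30,31): 0⊕1⊕0⊕1⊕1⊕1⊕1⊕1⊕1⊕0⊕0⊕1⊕1⊕0⊕1⊕0 = 0
Syndrome s16…s1 = 00100 → error at position 4.
Flip position 4: 0010101111010110101111110011010 → 0011101111010110101111110011010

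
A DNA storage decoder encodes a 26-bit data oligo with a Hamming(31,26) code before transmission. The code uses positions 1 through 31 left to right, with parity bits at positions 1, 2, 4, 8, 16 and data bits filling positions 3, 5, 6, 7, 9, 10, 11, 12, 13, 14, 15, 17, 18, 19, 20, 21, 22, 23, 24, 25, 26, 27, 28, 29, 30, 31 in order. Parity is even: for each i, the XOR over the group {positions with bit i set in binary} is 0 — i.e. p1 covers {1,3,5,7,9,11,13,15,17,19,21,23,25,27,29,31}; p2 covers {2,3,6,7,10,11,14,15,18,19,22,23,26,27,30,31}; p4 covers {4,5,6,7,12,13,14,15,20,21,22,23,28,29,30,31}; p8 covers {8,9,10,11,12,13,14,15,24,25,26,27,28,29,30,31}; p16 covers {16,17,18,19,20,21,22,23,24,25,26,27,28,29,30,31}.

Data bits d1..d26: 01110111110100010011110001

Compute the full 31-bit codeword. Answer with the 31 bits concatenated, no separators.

1000111001111101100010011110001

Place data at non-parity positions: p1 p2 0 p4 1 1 1 p8 0 1 1 1 1 1 0 p16 1 0 0 0 1 0 0 1 1 1 1 0 0 0 1
p1 (pos 1,3,5,7,9,11,13,15,17,19,21,23,25,27,29,31): XOR of data positions = 0⊕1⊕1⊕0⊕1⊕1⊕0⊕1⊕0⊕1⊕0⊕1⊕1⊕0⊕1 = 1
p2 (pos 2,3,6,7,10,11,14,15,18,19,22,23,26,27,30,31): XOR of data positions = 0⊕1⊕1⊕1⊕1⊕1⊕0⊕0⊕0⊕0⊕0⊕1⊕1⊕0⊕1 = 0
p4 (pos 4,5,6,7,12,13,14,15,20,21,22,23,28,29,30,31): XOR of data positions = 1⊕1⊕1⊕1⊕1⊕1⊕0⊕0⊕1⊕0⊕0⊕0⊕0⊕0⊕1 = 0
p8 (pos 8,9,10,11,12,13,14,15,24,25,26,27,28,29,30,31): XOR of data positions = 0⊕1⊕1⊕1⊕1⊕1⊕0⊕1⊕1⊕1⊕1⊕0⊕0⊕0⊕1 = 0
p16 (pos 16,17,18,19,20,21,22,23,24,25,26,27,28,29,30,31): XOR of data positions = 1⊕0⊕0⊕0⊕1⊕0⊕0⊕1⊕1⊕1⊕1⊕0⊕0⊕0⊕1 = 1
Codeword: 1000111001111101100010011110001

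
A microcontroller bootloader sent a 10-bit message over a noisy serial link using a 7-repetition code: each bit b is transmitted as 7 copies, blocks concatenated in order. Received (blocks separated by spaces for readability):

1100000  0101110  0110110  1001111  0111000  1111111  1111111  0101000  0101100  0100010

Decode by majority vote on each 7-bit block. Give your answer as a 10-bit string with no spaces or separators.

Block 1 (1100000): 2 ones → 0
Block 2 (0101110): 4 ones → 1
Block 3 (0110110): 4 ones → 1
Block 4 (1001111): 5 ones → 1
Block 5 (0111000): 3 ones → 0
Block 6 (1111111): 7 ones → 1
Block 7 (1111111): 7 ones → 1
Block 8 (0101000): 2 ones → 0
Block 9 (0101100): 3 ones → 0
Block 10 (0100010): 2 ones → 0

0111011000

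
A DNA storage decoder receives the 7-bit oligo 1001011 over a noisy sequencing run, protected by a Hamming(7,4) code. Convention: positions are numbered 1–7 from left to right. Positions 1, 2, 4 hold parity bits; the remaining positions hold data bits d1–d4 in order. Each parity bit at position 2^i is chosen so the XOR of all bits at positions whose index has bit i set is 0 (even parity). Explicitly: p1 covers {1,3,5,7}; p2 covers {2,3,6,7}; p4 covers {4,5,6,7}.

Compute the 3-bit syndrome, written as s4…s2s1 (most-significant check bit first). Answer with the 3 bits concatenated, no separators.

100

s1 (pos 1,3,5,7): 1⊕0⊕0⊕1 = 0
s2 (pos 2,3,6,7): 0⊕0⊕1⊕1 = 0
s4 (pos 4,5,6,7): 1⊕0⊕1⊕1 = 1
Syndrome s4…s1 = 100 → error at position 4.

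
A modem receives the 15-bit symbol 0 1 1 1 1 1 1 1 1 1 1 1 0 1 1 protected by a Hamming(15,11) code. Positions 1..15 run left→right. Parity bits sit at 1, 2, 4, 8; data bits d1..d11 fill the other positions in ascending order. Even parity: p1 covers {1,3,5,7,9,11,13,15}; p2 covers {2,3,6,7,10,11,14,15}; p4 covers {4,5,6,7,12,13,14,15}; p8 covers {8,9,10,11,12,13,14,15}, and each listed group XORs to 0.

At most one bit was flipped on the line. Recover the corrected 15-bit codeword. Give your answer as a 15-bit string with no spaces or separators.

011111111110011

s1 (pos 1,3,5,7,9,11,13,15): 0⊕1⊕1⊕1⊕1⊕1⊕0⊕1 = 0
s2 (pos 2,3,6,7,10,11,14,15): 1⊕1⊕1⊕1⊕1⊕1⊕1⊕1 = 0
s4 (pos 4,5,6,7,12,13,14,15): 1⊕1⊕1⊕1⊕1⊕0⊕1⊕1 = 1
s8 (pos 8,9,10,11,12,13,14,15): 1⊕1⊕1⊕1⊕1⊕0⊕1⊕1 = 1
Syndrome s8…s1 = 1100 → error at position 12.
Flip position 12: 011111111111011 → 011111111110011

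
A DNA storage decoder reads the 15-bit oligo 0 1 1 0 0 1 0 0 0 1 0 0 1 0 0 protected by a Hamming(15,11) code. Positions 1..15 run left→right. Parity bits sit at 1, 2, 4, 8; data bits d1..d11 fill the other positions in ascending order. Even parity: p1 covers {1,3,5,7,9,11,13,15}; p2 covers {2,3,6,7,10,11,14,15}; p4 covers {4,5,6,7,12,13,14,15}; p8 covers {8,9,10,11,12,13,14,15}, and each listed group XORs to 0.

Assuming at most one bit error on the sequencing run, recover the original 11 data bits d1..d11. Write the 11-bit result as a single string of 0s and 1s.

10100100100

s1 (pos 1,3,5,7,9,11,13,15): 0⊕1⊕0⊕0⊕0⊕0⊕1⊕0 = 0
s2 (pos 2,3,6,7,10,11,14,15): 1⊕1⊕1⊕0⊕1⊕0⊕0⊕0 = 0
s4 (pos 4,5,6,7,12,13,14,15): 0⊕0⊕1⊕0⊕0⊕1⊕0⊕0 = 0
s8 (pos 8,9,10,11,12,13,14,15): 0⊕0⊕1⊕0⊕0⊕1⊕0⊕0 = 0
Syndrome s8…s1 = 0000 → no error.
Read data bits from positions 3,5,6,7,9,10,11,12,13,14,15: 10100100100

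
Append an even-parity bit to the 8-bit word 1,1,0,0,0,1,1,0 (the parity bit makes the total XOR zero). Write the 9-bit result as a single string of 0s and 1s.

XOR of the 8 data bits: 1⊕1⊕0⊕0⊕0⊕1⊕1⊕0 = 0
Parity bit = 0 (so all 9 bits XOR to 0).

110001100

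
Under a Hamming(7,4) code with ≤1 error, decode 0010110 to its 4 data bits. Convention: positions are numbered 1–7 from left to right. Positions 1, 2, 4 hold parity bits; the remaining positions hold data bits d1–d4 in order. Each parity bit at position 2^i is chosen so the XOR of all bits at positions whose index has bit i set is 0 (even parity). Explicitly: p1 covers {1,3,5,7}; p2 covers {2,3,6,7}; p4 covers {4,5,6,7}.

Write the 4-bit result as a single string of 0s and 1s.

1110

s1 (pos 1,3,5,7): 0⊕1⊕1⊕0 = 0
s2 (pos 2,3,6,7): 0⊕1⊕1⊕0 = 0
s4 (pos 4,5,6,7): 0⊕1⊕1⊕0 = 0
Syndrome s4…s1 = 000 → no error.
Read data bits from positions 3,5,6,7: 1110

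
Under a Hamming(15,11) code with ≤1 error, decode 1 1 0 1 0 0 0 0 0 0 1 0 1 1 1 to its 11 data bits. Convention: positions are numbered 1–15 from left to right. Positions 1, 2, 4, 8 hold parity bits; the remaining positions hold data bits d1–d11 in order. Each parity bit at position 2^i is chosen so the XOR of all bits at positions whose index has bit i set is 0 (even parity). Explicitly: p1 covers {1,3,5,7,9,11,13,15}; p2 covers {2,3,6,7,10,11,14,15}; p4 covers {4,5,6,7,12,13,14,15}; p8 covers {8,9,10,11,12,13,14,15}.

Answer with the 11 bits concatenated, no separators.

00000010111

s1 (pos 1,3,5,7,9,11,13,15): 1⊕0⊕0⊕0⊕0⊕1⊕1⊕1 = 0
s2 (pos 2,3,6,7,10,11,14,15): 1⊕0⊕0⊕0⊕0⊕1⊕1⊕1 = 0
s4 (pos 4,5,6,7,12,13,14,15): 1⊕0⊕0⊕0⊕0⊕1⊕1⊕1 = 0
s8 (pos 8,9,10,11,12,13,14,15): 0⊕0⊕0⊕1⊕0⊕1⊕1⊕1 = 0
Syndrome s8…s1 = 0000 → no error.
Read data bits from positions 3,5,6,7,9,10,11,12,13,14,15: 00000010111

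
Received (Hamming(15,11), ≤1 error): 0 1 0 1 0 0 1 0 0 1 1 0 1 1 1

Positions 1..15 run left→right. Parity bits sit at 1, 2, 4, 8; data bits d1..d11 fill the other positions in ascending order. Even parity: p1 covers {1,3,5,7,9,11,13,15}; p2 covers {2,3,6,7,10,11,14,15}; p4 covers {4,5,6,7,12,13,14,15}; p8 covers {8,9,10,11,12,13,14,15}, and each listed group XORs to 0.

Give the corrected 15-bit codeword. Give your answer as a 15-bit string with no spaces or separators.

010100100111111

s1 (pos 1,3,5,7,9,11,13,15): 0⊕0⊕0⊕1⊕0⊕1⊕1⊕1 = 0
s2 (pos 2,3,6,7,10,11,14,15): 1⊕0⊕0⊕1⊕1⊕1⊕1⊕1 = 0
s4 (pos 4,5,6,7,12,13,14,15): 1⊕0⊕0⊕1⊕0⊕1⊕1⊕1 = 1
s8 (pos 8,9,10,11,12,13,14,15): 0⊕0⊕1⊕1⊕0⊕1⊕1⊕1 = 1
Syndrome s8…s1 = 1100 → error at position 12.
Flip position 12: 010100100110111 → 010100100111111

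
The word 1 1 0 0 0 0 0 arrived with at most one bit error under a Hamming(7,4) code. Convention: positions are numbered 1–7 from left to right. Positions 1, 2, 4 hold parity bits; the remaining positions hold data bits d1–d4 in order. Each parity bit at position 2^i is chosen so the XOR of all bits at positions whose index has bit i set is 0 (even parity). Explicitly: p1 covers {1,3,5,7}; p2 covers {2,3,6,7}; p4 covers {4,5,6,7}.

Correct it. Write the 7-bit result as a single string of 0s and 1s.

s1 (pos 1,3,5,7): 1⊕0⊕0⊕0 = 1
s2 (pos 2,3,6,7): 1⊕0⊕0⊕0 = 1
s4 (pos 4,5,6,7): 0⊕0⊕0⊕0 = 0
Syndrome s4…s1 = 011 → error at position 3.
Flip position 3: 1100000 → 1110000

1110000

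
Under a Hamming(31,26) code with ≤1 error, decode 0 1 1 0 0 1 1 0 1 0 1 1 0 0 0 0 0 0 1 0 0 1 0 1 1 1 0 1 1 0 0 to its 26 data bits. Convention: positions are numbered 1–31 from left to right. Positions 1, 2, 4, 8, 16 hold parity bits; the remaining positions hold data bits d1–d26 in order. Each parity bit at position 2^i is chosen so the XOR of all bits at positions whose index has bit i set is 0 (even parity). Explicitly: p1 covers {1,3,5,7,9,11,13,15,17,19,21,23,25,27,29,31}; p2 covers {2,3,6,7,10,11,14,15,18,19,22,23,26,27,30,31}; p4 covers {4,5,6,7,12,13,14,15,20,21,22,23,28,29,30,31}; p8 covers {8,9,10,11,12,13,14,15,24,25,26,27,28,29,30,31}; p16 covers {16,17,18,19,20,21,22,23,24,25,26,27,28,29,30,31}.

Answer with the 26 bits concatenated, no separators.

10111011000101001011101100

s1 (pos 1,3,5,7,9,11,13,15,17,19,21,23,25,27,29,31): 0⊕1⊕0⊕1⊕1⊕1⊕0⊕0⊕0⊕1⊕0⊕0⊕1⊕0⊕1⊕0 = 1
s2 (pos 2,3,6,7,10,11,14,15,18,19,22,23,26,27,30,31): 1⊕1⊕1⊕1⊕0⊕1⊕0⊕0⊕0⊕1⊕1⊕0⊕1⊕0⊕0⊕0 = 0
s4 (pos 4,5,6,7,12,13,14,15,20,21,22,23,28,29,30,31): 0⊕0⊕1⊕1⊕1⊕0⊕0⊕0⊕0⊕0⊕1⊕0⊕1⊕1⊕0⊕0 = 0
s8 (pos 8,9,10,11,12,13,14,15,24,25,26,27,28,29,30,31): 0⊕1⊕0⊕1⊕1⊕0⊕0⊕0⊕1⊕1⊕1⊕0⊕1⊕1⊕0⊕0 = 0
s16 (pos 16,17,18,19,20,21,22,23,24,25,26,27,28,29,30,31): 0⊕0⊕0⊕1⊕0⊕0⊕1⊕0⊕1⊕1⊕1⊕0⊕1⊕1⊕0⊕0 = 1
Syndrome s16…s1 = 10001 → error at position 17.
Flip position 17: 0110011010110000001001011101100 → 0110011010110000101001011101100
Read data bits from positions 3,5,6,7,9,10,11,12,13,14,15,17,18,19,20,21,22,23,24,25,26,27,28,29,30,31: 10111011000101001011101100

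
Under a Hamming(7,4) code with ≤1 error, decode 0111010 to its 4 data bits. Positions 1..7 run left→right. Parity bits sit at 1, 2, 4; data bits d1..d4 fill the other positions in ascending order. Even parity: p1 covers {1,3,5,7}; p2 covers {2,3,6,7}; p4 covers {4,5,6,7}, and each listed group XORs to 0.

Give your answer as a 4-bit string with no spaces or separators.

s1 (pos 1,3,5,7): 0⊕1⊕0⊕0 = 1
s2 (pos 2,3,6,7): 1⊕1⊕1⊕0 = 1
s4 (pos 4,5,6,7): 1⊕0⊕1⊕0 = 0
Syndrome s4…s1 = 011 → error at position 3.
Flip position 3: 0111010 → 0101010
Read data bits from positions 3,5,6,7: 0010

0010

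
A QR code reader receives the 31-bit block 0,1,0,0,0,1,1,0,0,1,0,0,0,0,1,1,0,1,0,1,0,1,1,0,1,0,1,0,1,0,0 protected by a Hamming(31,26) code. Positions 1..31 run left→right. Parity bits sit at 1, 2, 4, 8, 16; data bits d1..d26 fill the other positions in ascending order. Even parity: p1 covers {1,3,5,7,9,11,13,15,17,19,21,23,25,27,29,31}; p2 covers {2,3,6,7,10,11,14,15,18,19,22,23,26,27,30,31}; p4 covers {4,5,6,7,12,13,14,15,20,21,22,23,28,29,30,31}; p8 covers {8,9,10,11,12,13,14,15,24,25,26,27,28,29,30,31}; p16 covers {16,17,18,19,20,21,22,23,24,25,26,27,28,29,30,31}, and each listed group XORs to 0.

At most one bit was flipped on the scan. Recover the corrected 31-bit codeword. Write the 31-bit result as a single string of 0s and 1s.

0100011001000111010101101010100

s1 (pos 1,3,5,7,9,11,13,15,17,19,21,23,25,27,29,31): 0⊕0⊕0⊕1⊕0⊕0⊕0⊕1⊕0⊕0⊕0⊕1⊕1⊕1⊕1⊕0 = 0
s2 (pos 2,3,6,7,10,11,14,15,18,19,22,23,26,27,30,31): 1⊕0⊕1⊕1⊕1⊕0⊕0⊕1⊕1⊕0⊕1⊕1⊕0⊕1⊕0⊕0 = 1
s4 (pos 4,5,6,7,12,13,14,15,20,21,22,23,28,29,30,31): 0⊕0⊕1⊕1⊕0⊕0⊕0⊕1⊕1⊕0⊕1⊕1⊕0⊕1⊕0⊕0 = 1
s8 (pos 8,9,10,11,12,13,14,15,24,25,26,27,28,29,30,31): 0⊕0⊕1⊕0⊕0⊕0⊕0⊕1⊕0⊕1⊕0⊕1⊕0⊕1⊕0⊕0 = 1
s16 (pos 16,17,18,19,20,21,22,23,24,25,26,27,28,29,30,31): 1⊕0⊕1⊕0⊕1⊕0⊕1⊕1⊕0⊕1⊕0⊕1⊕0⊕1⊕0⊕0 = 0
Syndrome s16…s1 = 01110 → error at position 14.
Flip position 14: 0100011001000011010101101010100 → 0100011001000111010101101010100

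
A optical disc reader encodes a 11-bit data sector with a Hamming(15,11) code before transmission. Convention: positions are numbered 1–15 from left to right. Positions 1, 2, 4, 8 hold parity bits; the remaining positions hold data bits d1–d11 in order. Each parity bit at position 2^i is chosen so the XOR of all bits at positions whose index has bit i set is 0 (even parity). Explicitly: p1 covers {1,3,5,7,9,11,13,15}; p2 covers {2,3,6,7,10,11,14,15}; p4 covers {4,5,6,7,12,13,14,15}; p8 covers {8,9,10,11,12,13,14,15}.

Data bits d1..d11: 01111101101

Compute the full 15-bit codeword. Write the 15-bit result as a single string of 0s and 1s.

100011111101101

Place data at non-parity positions: p1 p2 0 p4 1 1 1 p8 1 1 0 1 1 0 1
p1 (pos 1,3,5,7,9,11,13,15): XOR of data positions = 0⊕1⊕1⊕1⊕0⊕1⊕1 = 1
p2 (pos 2,3,6,7,10,11,14,15): XOR of data positions = 0⊕1⊕1⊕1⊕0⊕0⊕1 = 0
p4 (pos 4,5,6,7,12,13,14,15): XOR of data positions = 1⊕1⊕1⊕1⊕1⊕0⊕1 = 0
p8 (pos 8,9,10,11,12,13,14,15): XOR of data positions = 1⊕1⊕0⊕1⊕1⊕0⊕1 = 1
Codeword: 100011111101101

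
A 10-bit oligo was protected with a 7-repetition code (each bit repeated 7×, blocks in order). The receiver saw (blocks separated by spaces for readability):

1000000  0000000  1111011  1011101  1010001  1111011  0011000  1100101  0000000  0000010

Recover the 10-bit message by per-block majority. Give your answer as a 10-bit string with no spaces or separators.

0011010100

Block 1 (1000000): 1 one → 0
Block 2 (0000000): 0 ones → 0
Block 3 (1111011): 6 ones → 1
Block 4 (1011101): 5 ones → 1
Block 5 (1010001): 3 ones → 0
Block 6 (1111011): 6 ones → 1
Block 7 (0011000): 2 ones → 0
Block 8 (1100101): 4 ones → 1
Block 9 (0000000): 0 ones → 0
Block 10 (0000010): 1 one → 0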